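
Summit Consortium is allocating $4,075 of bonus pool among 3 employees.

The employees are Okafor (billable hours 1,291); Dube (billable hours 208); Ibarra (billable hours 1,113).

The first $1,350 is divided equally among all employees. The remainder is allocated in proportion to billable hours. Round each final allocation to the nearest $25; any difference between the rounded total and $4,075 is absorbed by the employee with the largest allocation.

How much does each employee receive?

Okafor: $1,800 · Dube: $675 · Ibarra: $1,600

Equal tier: $1,350 ÷ 3 = $450 apiece.
Remainder $2,725 by billable hours (total 2,612): Okafor 1,346.85 → $1,350; Dube 217.00 → $225; Ibarra 1,161.15 → $1,150.
Totals: Okafor $450 + $1,350 = $1,800; Dube $450 + $225 = $675; Ibarra $450 + $1,150 = $1,600.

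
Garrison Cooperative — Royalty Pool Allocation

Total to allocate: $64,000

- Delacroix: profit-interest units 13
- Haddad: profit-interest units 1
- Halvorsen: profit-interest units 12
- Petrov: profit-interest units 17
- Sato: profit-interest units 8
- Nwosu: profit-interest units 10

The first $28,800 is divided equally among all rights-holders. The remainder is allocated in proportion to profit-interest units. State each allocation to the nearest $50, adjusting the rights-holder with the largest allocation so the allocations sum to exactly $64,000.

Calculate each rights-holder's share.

$28,800 shared equally gives $4,800 per rights-holder.
Remainder $35,200 by profit-interest units (total 61): Delacroix 7,501.64 → $7,500; Haddad 577.05 → $600; Halvorsen 6,924.59 → $6,900; Petrov 9,809.84 → $9,800; Sato 4,616.39 → $4,600; Nwosu 5,770.49 → $5,750.
Rounding difference +$50 on remainder applied to Petrov.
Totals: Delacroix $4,800 + $7,500 = $12,300; Haddad $4,800 + $600 = $5,400; Halvorsen $4,800 + $6,900 = $11,700; Petrov $4,800 + $9,850 = $14,650; Sato $4,800 + $4,600 = $9,400; Nwosu $4,800 + $5,750 = $10,550.

Delacroix: $12,300 · Haddad: $5,400 · Halvorsen: $11,700 · Petrov: $14,650 · Sato: $9,400 · Nwosu: $10,550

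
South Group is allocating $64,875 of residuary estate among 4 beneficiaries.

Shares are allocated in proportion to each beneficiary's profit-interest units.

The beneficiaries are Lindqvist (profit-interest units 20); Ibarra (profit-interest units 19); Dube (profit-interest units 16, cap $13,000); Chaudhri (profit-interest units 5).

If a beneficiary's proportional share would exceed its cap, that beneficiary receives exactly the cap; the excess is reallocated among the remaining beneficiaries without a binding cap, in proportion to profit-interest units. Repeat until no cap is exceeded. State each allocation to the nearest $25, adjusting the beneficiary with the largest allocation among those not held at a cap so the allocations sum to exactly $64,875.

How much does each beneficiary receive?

Lindqvist: $23,575 · Ibarra: $22,400 · Dube: $13,000 · Chaudhri: $5,900

Sum of profit-interest units: 60.
Proportional shares (ignoring caps): Lindqvist 21,625.00; Ibarra 20,543.75; Dube 17,300.00; Chaudhri 5,406.25.
Held at cap: Dube ($13,000); balance $51,875 reallocated over remaining profit-interest units 44.
Remaining shares: Lindqvist 23,579.55 → $23,575; Ibarra 22,400.57 → $22,400; Chaudhri 5,894.89 → $5,900.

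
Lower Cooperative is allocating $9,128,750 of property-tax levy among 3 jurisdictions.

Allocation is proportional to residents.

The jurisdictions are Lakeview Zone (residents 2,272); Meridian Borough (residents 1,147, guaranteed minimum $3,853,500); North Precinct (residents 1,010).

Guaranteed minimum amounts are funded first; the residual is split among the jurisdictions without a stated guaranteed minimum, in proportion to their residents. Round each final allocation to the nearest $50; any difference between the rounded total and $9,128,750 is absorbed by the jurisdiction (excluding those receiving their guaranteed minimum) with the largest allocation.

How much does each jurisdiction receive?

Lakeview Zone: $3,651,850 | Meridian Borough: $3,853,500 | North Precinct: $1,623,400

Guaranteed amounts: Meridian Borough $3,853,500. Balance $5,275,250.
Balance split over remaining residents 3,282: Lakeview Zone 3,651,848.87 → $3,651,850; North Precinct 1,623,401.13 → $1,623,400.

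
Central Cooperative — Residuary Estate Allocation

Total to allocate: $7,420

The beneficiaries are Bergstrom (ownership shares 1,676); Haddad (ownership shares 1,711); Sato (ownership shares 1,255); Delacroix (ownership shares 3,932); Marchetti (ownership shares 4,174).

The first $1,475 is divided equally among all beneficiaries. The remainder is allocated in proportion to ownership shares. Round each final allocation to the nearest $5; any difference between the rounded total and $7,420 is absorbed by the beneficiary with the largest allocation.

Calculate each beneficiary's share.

First tranche $1,475 split equally: $295 each.
Remainder $5,945 by ownership shares (total 12,748): Bergstrom 781.60 → $780; Haddad 797.92 → $800; Sato 585.27 → $585; Delacroix 1,833.68 → $1,835; Marchetti 1,946.54 → $1,945.
Totals: Bergstrom $295 + $780 = $1,075; Haddad $295 + $800 = $1,095; Sato $295 + $585 = $880; Delacroix $295 + $1,835 = $2,130; Marchetti $295 + $1,945 = $2,240.

Bergstrom: $1,075 | Haddad: $1,095 | Sato: $880 | Delacroix: $2,130 | Marchetti: $2,240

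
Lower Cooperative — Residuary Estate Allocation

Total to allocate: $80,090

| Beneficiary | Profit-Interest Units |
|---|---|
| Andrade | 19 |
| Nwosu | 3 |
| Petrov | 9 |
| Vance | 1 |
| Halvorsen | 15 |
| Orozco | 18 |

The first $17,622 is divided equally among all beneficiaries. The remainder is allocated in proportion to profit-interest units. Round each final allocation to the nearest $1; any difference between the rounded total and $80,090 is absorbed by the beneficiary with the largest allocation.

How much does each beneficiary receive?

Andrade: $21,197 | Nwosu: $5,820 | Petrov: $11,586 | Vance: $3,898 | Halvorsen: $17,353 | Orozco: $20,236

$17,622 shared equally gives $2,937 per beneficiary.
Remainder $62,468 by profit-interest units (total 65): Andrade 18,259.88 → $18,260; Nwosu 2,883.14 → $2,883; Petrov 8,649.42 → $8,649; Vance 961.05 → $961; Halvorsen 14,415.69 → $14,416; Orozco 17,298.83 → $17,299.
Totals: Andrade $2,937 + $18,260 = $21,197; Nwosu $2,937 + $2,883 = $5,820; Petrov $2,937 + $8,649 = $11,586; Vance $2,937 + $961 = $3,898; Halvorsen $2,937 + $14,416 = $17,353; Orozco $2,937 + $17,299 = $20,236.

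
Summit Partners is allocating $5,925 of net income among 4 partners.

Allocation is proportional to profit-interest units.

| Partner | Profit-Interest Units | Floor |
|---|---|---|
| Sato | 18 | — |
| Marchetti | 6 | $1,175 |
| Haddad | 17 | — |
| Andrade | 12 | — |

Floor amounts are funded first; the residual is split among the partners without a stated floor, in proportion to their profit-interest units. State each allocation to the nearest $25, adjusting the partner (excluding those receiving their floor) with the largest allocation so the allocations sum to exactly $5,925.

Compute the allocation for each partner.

Fund the minimums — Marchetti $1,175. Residual $4,750.
Residual split over remaining profit-interest units 47: Sato 1,819.15 → $1,825; Haddad 1,718.09 → $1,725; Andrade 1,212.77 → $1,225.
Rounding difference −$25 applied to Sato → $1,800.

Sato: $1,800 · Marchetti: $1,175 · Haddad: $1,725 · Andrade: $1,225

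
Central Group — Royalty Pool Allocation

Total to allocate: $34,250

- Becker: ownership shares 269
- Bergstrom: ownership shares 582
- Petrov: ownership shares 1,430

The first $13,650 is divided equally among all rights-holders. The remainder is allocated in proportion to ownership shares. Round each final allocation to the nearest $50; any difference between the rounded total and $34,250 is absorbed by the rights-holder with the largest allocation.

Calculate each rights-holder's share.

Equal tier: $13,650 ÷ 3 = $4,550 apiece.
Remainder $20,600 by ownership shares (total 2,281): Becker 2,429.37 → $2,450; Bergstrom 5,256.12 → $5,250; Petrov 12,914.51 → $12,900.
Totals: Becker $4,550 + $2,450 = $7,000; Bergstrom $4,550 + $5,250 = $9,800; Petrov $4,550 + $12,900 = $17,450.

Becker: $7,000 · Bergstrom: $9,800 · Petrov: $17,450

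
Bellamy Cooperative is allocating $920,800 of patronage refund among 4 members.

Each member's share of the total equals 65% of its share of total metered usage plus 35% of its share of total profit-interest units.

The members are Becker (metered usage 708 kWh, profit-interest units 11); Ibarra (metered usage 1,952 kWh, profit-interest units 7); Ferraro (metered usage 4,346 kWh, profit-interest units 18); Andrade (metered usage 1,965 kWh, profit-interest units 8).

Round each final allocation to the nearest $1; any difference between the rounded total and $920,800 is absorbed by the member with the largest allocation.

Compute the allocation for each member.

Becker: $127,806; Ibarra: $181,504; Ferraro: $421,794; Andrade: $189,696

Totals — metered usage 8,971, profit-interest units 44.
Combined weights (65% metered usage + 35% profit-interest units): Becker 0.1388; Ibarra 0.1971; Ferraro 0.4581; Andrade 0.2060.
Raw shares: Becker 127,805.78; Ibarra 181,503.79; Ferraro 421,794.77; Andrade 189,695.66.
After rounding ($1): Becker $127,806; Ibarra $181,504; Ferraro $421,795; Andrade $189,696. Sum = $920,801.
Difference $920,800 − $920,801 = −$1 applied to largest allocation (Ferraro): Ferraro becomes $421,794.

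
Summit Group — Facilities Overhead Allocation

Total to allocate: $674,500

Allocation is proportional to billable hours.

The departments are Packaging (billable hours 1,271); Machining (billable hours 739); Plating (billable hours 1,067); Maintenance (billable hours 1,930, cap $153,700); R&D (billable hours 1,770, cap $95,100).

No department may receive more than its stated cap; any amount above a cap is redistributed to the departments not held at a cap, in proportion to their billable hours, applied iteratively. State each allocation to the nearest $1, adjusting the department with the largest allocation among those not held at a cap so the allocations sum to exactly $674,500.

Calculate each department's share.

Total billable hours = 6,777.
Pro-rata shares before constraints: Packaging 126,499.85; Machining 73,551.06; Plating 106,196.18; Maintenance 192,088.68; R&D 176,164.23.
Cap binds for Maintenance ($153,700), R&D ($95,100); residual $425,700 reallocated over remaining billable hours 3,077.
Shares after redistribution: Packaging 175,841.63 → $175,842; Machining 102,239.94 → $102,240; Plating 147,618.43 → $147,618.

Packaging: $175,842; Machining: $102,240; Plating: $147,618; Maintenance: $153,700; R&D: $95,100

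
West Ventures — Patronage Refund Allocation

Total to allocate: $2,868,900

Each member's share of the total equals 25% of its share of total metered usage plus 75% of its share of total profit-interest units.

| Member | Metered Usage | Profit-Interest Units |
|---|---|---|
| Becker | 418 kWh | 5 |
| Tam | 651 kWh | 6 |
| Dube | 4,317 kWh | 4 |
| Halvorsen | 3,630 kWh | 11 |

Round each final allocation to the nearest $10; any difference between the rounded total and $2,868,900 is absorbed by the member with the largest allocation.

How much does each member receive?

Metered usage total 9,016; profit-interest units total 26.
Composite weights (25% metered usage + 75% profit-interest units): Becker 0.1558; Tam 0.1911; Dube 0.2351; Halvorsen 0.4180.
Proportional shares: Becker 447,035.66; Tam 548,327.59; Dube 674,445.33; Halvorsen 1,199,091.42.
After rounding ($10): Becker $447,040; Tam $548,330; Dube $674,450; Halvorsen $1,199,090. Sum = $2,868,910.
Difference $2,868,900 − $2,868,910 = −$10 applied to largest allocation (Halvorsen): Halvorsen becomes $1,199,080.

Becker: $447,040 | Tam: $548,330 | Dube: $674,450 | Halvorsen: $1,199,080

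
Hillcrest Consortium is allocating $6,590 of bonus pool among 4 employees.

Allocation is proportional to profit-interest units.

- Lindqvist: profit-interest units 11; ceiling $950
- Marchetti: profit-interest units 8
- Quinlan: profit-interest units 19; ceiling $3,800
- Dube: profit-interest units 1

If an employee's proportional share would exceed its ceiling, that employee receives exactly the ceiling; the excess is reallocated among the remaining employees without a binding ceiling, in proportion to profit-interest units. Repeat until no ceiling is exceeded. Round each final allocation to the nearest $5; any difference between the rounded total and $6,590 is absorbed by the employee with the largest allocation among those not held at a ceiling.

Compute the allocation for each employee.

Lindqvist: $950; Marchetti: $1,635; Quinlan: $3,800; Dube: $205

Combined profit-interest units = 39.
Pro-rata shares before constraints: Lindqvist 1,858.72; Marchetti 1,351.79; Quinlan 3,210.51; Dube 168.97.
Held at cap: Lindqvist ($950); balance $5,640 reallocated over remaining profit-interest units 28.
Held at cap: Quinlan ($3,800); balance $1,840 reallocated over remaining profit-interest units 9.
Redistributed shares: Marchetti 1,635.56 → $1,635; Dube 204.44 → $205.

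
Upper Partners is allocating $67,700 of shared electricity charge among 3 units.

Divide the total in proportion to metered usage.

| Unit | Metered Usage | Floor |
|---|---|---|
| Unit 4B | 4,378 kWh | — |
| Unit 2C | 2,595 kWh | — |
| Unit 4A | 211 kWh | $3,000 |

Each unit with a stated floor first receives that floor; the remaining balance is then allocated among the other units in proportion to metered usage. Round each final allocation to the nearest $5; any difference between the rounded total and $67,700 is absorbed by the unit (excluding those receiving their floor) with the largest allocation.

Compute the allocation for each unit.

Minimums first: Unit 4A $3,000. Remaining pool $64,700.
Remaining pool split over remaining metered usage 6,973: Unit 4B 40,621.91 → $40,620; Unit 2C 24,078.09 → $24,080.

Unit 4B: $40,620 | Unit 2C: $24,080 | Unit 4A: $3,000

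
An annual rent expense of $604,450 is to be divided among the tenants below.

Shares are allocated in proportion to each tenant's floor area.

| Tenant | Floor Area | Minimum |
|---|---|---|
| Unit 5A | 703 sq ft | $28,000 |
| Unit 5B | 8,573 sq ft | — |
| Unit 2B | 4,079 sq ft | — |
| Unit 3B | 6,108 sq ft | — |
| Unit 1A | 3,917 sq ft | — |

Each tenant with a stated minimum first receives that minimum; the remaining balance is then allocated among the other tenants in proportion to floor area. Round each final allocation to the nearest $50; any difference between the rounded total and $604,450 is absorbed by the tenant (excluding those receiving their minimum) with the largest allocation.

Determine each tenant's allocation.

Minimums first: Unit 5A $28,000. Remaining pool $576,450.
Remaining pool split over remaining floor area 22,677: Unit 5B 217,925.91 → $217,950; Unit 2B 103,688.30 → $103,700; Unit 3B 155,265.54 → $155,250; Unit 1A 99,570.25 → $99,550.

Unit 5A: $28,000; Unit 5B: $217,950; Unit 2B: $103,700; Unit 3B: $155,250; Unit 1A: $99,550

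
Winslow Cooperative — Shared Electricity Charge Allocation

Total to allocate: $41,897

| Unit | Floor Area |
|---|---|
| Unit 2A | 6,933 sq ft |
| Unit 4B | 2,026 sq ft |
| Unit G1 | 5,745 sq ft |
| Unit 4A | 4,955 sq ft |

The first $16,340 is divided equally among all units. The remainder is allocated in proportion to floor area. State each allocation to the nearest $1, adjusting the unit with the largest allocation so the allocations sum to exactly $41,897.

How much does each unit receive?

Unit 2A: $13,097 | Unit 4B: $6,719 | Unit G1: $11,554 | Unit 4A: $10,527

First tranche $16,340 split equally: $4,085 each.
Remainder $25,557 by floor area (total 19,659): Unit 2A 9,013.01 → $9,013; Unit 4B 2,633.83 → $2,634; Unit G1 7,468.59 → $7,469; Unit 4A 6,441.58 → $6,442.
Rounding difference −$1 on remainder applied to Unit 2A.
Totals: Unit 2A $4,085 + $9,012 = $13,097; Unit 4B $4,085 + $2,634 = $6,719; Unit G1 $4,085 + $7,469 = $11,554; Unit 4A $4,085 + $6,442 = $10,527.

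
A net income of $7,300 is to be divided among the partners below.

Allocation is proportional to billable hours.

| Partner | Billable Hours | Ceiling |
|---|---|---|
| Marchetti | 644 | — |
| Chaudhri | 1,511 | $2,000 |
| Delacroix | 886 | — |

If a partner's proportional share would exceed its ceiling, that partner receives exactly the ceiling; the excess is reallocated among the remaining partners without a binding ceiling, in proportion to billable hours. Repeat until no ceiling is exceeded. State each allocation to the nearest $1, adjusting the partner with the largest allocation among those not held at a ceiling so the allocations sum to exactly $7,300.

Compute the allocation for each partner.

Marchetti: $2,231 · Chaudhri: $2,000 · Delacroix: $3,069

Billable hours total: 3,041.
Pro-rata shares before constraints: Marchetti 1,545.94; Chaudhri 3,627.20; Delacroix 2,126.87.
Capped: Chaudhri ($2,000); residual $5,300 reallocated over remaining billable hours 1,530.
Remaining shares: Marchetti 2,230.85 → $2,231; Delacroix 3,069.15 → $3,069.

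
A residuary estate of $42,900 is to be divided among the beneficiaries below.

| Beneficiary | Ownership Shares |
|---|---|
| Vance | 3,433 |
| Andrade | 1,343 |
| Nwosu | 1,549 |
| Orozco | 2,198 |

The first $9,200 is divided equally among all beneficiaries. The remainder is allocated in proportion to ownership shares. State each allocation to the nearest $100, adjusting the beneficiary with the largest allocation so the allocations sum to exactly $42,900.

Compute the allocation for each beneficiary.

First tranche $9,200 split equally: $2,300 each.
Remainder $33,700 by ownership shares (total 8,523): Vance 13,574.11 → $13,600; Andrade 5,310.23 → $5,300; Nwosu 6,124.76 → $6,100; Orozco 8,690.91 → $8,700.
Totals: Vance $2,300 + $13,600 = $15,900; Andrade $2,300 + $5,300 = $7,600; Nwosu $2,300 + $6,100 = $8,400; Orozco $2,300 + $8,700 = $11,000.

Vance: $15,900; Andrade: $7,600; Nwosu: $8,400; Orozco: $11,000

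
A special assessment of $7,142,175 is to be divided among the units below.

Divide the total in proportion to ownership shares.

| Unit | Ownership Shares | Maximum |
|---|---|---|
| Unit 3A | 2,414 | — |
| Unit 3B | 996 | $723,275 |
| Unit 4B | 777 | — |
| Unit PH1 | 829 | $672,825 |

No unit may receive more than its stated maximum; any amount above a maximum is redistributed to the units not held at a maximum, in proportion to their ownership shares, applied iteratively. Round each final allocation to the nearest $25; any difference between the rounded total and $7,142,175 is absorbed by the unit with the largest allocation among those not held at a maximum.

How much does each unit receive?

Total ownership shares = 5,016.
Unconstrained shares: Unit 3A 3,437,242.91; Unit 3B 1,418,183.07; Unit 4B 1,106,353.66; Unit PH1 1,180,395.35.
Cap binds for Unit 3B ($723,275), Unit PH1 ($672,825); remaining pool $5,746,075 reallocated over remaining ownership shares 3,191.
Remaining shares: Unit 3A 4,346,921.04 → $4,346,925; Unit 4B 1,399,153.96 → $1,399,150.

Unit 3A: $4,346,925 | Unit 3B: $723,275 | Unit 4B: $1,399,150 | Unit PH1: $672,825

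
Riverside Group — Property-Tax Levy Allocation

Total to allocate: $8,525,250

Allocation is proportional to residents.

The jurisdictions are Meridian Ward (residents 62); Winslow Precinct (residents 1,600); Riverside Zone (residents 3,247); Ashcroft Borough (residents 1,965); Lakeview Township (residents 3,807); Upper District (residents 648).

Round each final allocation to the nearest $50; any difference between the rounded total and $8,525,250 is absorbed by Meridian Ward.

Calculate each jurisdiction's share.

Meridian Ward: $46,600 · Winslow Precinct: $1,204,050 · Riverside Zone: $2,443,400 · Ashcroft Borough: $1,478,700 · Lakeview Township: $2,864,850 · Upper District: $487,650

Sum of residents: 11,329.
Raw shares: Meridian Ward 62/11,329 × $8,525,250 = 46,655.97; Winslow Precinct 1,600/11,329 × $8,525,250 = 1,204,025.07; Riverside Zone 3,247/11,329 × $8,525,250 = 2,443,418.37; Ashcroft Borough 1,965/11,329 × $8,525,250 = 1,478,693.29; Lakeview Township 3,807/11,329 × $8,525,250 = 2,864,827.15; Upper District 648/11,329 × $8,525,250 = 487,630.15.
After rounding ($50): Meridian Ward $46,650; Winslow Precinct $1,204,050; Riverside Zone $2,443,400; Ashcroft Borough $1,478,700; Lakeview Township $2,864,850; Upper District $487,650. Sum = $8,525,300.
Difference $8,525,250 − $8,525,300 = −$50 applied to Meridian Ward: Meridian Ward becomes $46,600.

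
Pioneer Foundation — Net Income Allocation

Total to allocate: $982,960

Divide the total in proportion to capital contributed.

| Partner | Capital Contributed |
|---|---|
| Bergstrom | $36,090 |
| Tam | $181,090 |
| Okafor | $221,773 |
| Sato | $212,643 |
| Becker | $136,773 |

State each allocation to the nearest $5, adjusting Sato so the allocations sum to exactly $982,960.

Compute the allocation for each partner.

Bergstrom: $45,000; Tam: $225,790; Okafor: $276,515; Sato: $265,125; Becker: $170,530

Sum of capital contributed: 788,369.
Unrounded shares: Bergstrom 36,090/788,369 × $982,960 = 44,998.00; Tam 181,090/788,369 × $982,960 = 225,787.96; Okafor 221,773/788,369 × $982,960 = 276,512.63; Sato 212,643/788,369 × $982,960 = 265,129.10; Becker 136,773/788,369 × $982,960 = 170,532.31.
At nearest $5: Bergstrom $45,000; Tam $225,790; Okafor $276,515; Sato $265,130; Becker $170,530. Sum = $982,965.
Difference $982,960 − $982,965 = −$5 applied to Sato: Sato becomes $265,125.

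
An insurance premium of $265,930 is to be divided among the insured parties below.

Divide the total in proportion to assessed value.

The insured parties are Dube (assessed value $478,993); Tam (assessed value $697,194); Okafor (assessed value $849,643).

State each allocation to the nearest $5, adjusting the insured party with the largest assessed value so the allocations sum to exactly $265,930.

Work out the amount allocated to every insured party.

Dube: $62,875 | Tam: $91,520 | Okafor: $111,535

Sum of assessed value: 2,025,830.
Unrounded shares: Dube 478,993/2,025,830 × $265,930 = 62,877.24; Tam 697,194/2,025,830 × $265,930 = 91,520.41; Okafor 849,643/2,025,830 × $265,930 = 111,532.34.
At nearest $5: Dube $62,875; Tam $91,520; Okafor $111,530. Sum = $265,925.
Difference $265,930 − $265,925 = +$5 applied to largest assessed value (Okafor): Okafor becomes $111,535.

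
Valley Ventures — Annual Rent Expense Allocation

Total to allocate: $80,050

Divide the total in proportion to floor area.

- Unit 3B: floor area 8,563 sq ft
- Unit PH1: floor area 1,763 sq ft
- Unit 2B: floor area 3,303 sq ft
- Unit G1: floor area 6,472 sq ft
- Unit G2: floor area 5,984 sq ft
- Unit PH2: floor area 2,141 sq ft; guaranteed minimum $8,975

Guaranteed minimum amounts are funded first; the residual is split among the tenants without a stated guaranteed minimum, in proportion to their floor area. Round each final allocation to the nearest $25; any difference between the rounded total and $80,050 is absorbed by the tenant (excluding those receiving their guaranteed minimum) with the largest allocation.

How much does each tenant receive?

Unit 3B: $23,350; Unit PH1: $4,800; Unit 2B: $9,000; Unit G1: $17,625; Unit G2: $16,300; Unit PH2: $8,975

Fund the minimums — Unit PH2 $8,975. Remaining pool $71,075.
Remaining pool split over remaining floor area 26,085: Unit 3B 23,332.00 → $23,325; Unit PH1 4,803.73 → $4,800; Unit 2B 8,999.84 → $9,000; Unit G1 17,634.56 → $17,625; Unit G2 16,304.88 → $16,300.
Rounding difference +$25 applied to Unit 3B → $23,350.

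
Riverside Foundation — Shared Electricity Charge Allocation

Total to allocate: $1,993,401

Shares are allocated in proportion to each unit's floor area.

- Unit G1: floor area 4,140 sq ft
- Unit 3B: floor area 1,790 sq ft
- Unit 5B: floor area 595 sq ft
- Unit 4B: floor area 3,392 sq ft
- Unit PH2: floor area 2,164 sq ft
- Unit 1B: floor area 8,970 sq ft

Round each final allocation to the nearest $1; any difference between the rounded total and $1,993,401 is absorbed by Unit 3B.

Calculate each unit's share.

Unit G1: $392,033; Unit 3B: $169,501; Unit 5B: $56,343; Unit 4B: $321,202; Unit PH2: $204,918; Unit 1B: $849,404

Sum of floor area: 21,051.
Unrounded shares: Unit G1 4,140/21,051 × $1,993,401 = 392,032.69; Unit 3B 1,790/21,051 × $1,993,401 = 169,502.06; Unit 5B 595/21,051 × $1,993,401 = 56,342.86; Unit 4B 3,392/21,051 × $1,993,401 = 321,201.66; Unit PH2 2,164/21,051 × $1,993,401 = 204,917.57; Unit 1B 8,970/21,051 × $1,993,401 = 849,404.16.
Rounded to nearest $1: Unit G1 $392,033; Unit 3B $169,502; Unit 5B $56,343; Unit 4B $321,202; Unit PH2 $204,918; Unit 1B $849,404. Sum = $1,993,402.
Difference $1,993,401 − $1,993,402 = −$1 applied to Unit 3B: Unit 3B becomes $169,501.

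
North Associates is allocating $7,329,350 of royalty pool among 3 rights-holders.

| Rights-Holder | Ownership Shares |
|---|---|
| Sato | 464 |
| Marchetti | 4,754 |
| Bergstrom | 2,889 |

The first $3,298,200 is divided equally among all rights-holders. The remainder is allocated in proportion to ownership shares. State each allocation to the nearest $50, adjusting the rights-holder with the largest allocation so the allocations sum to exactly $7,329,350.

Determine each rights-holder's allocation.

First tranche $3,298,200 split equally: $1,099,400 each.
Remainder $4,031,150 by ownership shares (total 8,107): Sato 230,720.81 → $230,700; Marchetti 2,363,893.81 → $2,363,900; Bergstrom 1,436,535.38 → $1,436,550.
Totals: Sato $1,099,400 + $230,700 = $1,330,100; Marchetti $1,099,400 + $2,363,900 = $3,463,300; Bergstrom $1,099,400 + $1,436,550 = $2,535,950.

Sato: $1,330,100 | Marchetti: $3,463,300 | Bergstrom: $2,535,950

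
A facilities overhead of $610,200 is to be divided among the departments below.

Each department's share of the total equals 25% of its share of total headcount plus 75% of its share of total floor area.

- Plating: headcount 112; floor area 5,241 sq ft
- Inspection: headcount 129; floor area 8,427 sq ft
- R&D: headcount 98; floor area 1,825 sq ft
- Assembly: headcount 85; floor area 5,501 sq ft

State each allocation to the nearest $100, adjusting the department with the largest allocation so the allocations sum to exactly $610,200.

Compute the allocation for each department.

Plating: $154,500 | Inspection: $230,200 | R&D: $75,000 | Assembly: $150,500

Totals — headcount 424, floor area 20,994.
Blended shares (25% headcount + 75% floor area): Plating 0.2533; Inspection 0.3771; R&D 0.1230; Assembly 0.2466.
Raw shares: Plating 154,545.23; Inspection 230,113.51; R&D 75,042.53; Assembly 150,498.73.
Rounded to nearest $100: Plating $154,500; Inspection $230,100; R&D $75,000; Assembly $150,500. Sum = $610,100.
Difference $610,200 − $610,100 = +$100 applied to largest allocation (Inspection): Inspection becomes $230,200.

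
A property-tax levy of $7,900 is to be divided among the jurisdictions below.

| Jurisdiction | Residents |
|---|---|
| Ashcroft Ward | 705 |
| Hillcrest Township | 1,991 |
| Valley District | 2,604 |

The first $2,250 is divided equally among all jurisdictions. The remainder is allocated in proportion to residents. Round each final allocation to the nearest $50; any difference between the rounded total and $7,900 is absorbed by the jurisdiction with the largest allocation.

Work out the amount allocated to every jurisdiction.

First tranche $2,250 split equally: $750 each.
Remainder $5,650 by residents (total 5,300): Ashcroft Ward 751.56 → $750; Hillcrest Township 2,122.48 → $2,100; Valley District 2,775.96 → $2,800.
Totals: Ashcroft Ward $750 + $750 = $1,500; Hillcrest Township $750 + $2,100 = $2,850; Valley District $750 + $2,800 = $3,550.

Ashcroft Ward: $1,500; Hillcrest Township: $2,850; Valley District: $3,550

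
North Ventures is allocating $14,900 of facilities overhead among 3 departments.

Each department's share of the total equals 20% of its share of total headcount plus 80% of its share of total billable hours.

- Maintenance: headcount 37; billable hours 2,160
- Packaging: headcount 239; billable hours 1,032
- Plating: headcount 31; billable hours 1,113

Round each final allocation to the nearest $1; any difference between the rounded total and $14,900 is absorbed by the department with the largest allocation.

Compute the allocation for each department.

Headcount total 307; billable hours total 4,305.
Composite weights (20% headcount + 80% billable hours): Maintenance 0.4255; Packaging 0.3475; Plating 0.2270.
Unrounded shares: Maintenance 6,339.92; Packaging 5,177.41; Plating 3,382.67.
At nearest $1: Maintenance $6,340; Packaging $5,177; Plating $3,383. Sum = $14,900.
Rounded total matches; no reconciliation needed.

Maintenance: $6,340 | Packaging: $5,177 | Plating: $3,383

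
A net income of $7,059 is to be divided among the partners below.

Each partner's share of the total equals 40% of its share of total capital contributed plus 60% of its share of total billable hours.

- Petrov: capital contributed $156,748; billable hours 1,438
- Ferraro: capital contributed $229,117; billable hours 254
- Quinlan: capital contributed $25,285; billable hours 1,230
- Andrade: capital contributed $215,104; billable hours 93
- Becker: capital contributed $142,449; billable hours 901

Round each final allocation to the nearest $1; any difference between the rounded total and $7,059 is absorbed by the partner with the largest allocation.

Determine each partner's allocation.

Petrov: $2,131 | Ferraro: $1,116 | Quinlan: $1,423 | Andrade: $891 | Becker: $1,498

Capital contributed total 768,703; billable hours total 3,916.
Combined weights (40% capital contributed + 60% billable hours): Petrov 0.3019; Ferraro 0.1581; Quinlan 0.2016; Andrade 0.1262; Becker 0.2122.
Raw shares: Petrov 2,131.05; Ferraro 1,116.31; Quinlan 1,423.20; Andrade 890.71; Becker 1,497.73.
After rounding ($1): Petrov $2,131; Ferraro $1,116; Quinlan $1,423; Andrade $891; Becker $1,498. Sum = $7,059.
Rounded total matches; no reconciliation needed.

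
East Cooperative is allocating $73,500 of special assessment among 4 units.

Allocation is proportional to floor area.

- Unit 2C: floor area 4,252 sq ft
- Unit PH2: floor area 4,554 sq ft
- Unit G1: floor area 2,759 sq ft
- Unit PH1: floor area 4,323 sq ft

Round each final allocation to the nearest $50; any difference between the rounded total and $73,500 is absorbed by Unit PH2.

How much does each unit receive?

Unit 2C: $19,650 · Unit PH2: $21,100 · Unit G1: $12,750 · Unit PH1: $20,000

Total floor area = 15,888.
Unrounded shares: Unit 2C 4,252/15,888 × $73,500 = 19,670.32; Unit PH2 4,554/15,888 × $73,500 = 21,067.41; Unit G1 2,759/15,888 × $73,500 = 12,763.50; Unit PH1 4,323/15,888 × $73,500 = 19,998.77.
After rounding ($50): Unit 2C $19,650; Unit PH2 $21,050; Unit G1 $12,750; Unit PH1 $20,000. Sum = $73,450.
Difference $73,500 − $73,450 = +$50 applied to Unit PH2: Unit PH2 becomes $21,100.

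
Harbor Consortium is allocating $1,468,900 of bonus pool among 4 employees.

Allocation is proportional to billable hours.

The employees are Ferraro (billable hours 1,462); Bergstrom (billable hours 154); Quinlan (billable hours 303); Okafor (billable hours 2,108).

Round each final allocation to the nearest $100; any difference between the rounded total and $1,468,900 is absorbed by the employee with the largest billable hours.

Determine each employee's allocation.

Ferraro: $533,300; Bergstrom: $56,200; Quinlan: $110,500; Okafor: $768,900

Sum of billable hours: 1,462 + 154 + 303 + 2,108 = 4,027.
Unrounded shares: Ferraro 533,283.29; Bergstrom 56,173.48; Quinlan 110,523.14; Okafor 768,920.09.
At nearest $100: Ferraro $533,300; Bergstrom $56,200; Quinlan $110,500; Okafor $768,900. Sum = $1,468,900.
Rounded total matches; no reconciliation needed.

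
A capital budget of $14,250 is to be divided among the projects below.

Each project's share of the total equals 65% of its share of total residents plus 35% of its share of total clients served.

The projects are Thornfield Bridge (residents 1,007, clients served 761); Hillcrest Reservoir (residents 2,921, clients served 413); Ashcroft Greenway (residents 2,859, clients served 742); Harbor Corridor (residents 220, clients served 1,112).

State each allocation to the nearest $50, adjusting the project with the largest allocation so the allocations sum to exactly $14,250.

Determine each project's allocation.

Thornfield Bridge: $2,600; Hillcrest Reservoir: $4,550; Ashcroft Greenway: $5,000; Harbor Corridor: $2,100

Residents total 7,007; clients served total 3,028.
Composite weights (65% residents + 35% clients served): Thornfield Bridge 0.1814; Hillcrest Reservoir 0.3187; Ashcroft Greenway 0.3510; Harbor Corridor 0.1489.
Unrounded shares: Thornfield Bridge 2,584.61; Hillcrest Reservoir 4,541.51; Ashcroft Greenway 5,001.46; Harbor Corridor 2,122.42.
Rounded to nearest $50: Thornfield Bridge $2,600; Hillcrest Reservoir $4,550; Ashcroft Greenway $5,000; Harbor Corridor $2,100. Sum = $14,250.
Sum already equals the total — no adjustment.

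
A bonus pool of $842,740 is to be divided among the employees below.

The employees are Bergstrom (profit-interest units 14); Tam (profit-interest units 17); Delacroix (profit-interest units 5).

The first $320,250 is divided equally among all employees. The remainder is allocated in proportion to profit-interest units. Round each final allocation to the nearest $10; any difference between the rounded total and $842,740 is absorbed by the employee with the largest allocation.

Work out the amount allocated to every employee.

Bergstrom: $309,940; Tam: $353,480; Delacroix: $179,320

Equal tier: $320,250 ÷ 3 = $106,750 apiece.
Remainder $522,490 by profit-interest units (total 36): Bergstrom 203,190.56 → $203,190; Tam 246,731.39 → $246,730; Delacroix 72,568.06 → $72,570.
Totals: Bergstrom $106,750 + $203,190 = $309,940; Tam $106,750 + $246,730 = $353,480; Delacroix $106,750 + $72,570 = $179,320.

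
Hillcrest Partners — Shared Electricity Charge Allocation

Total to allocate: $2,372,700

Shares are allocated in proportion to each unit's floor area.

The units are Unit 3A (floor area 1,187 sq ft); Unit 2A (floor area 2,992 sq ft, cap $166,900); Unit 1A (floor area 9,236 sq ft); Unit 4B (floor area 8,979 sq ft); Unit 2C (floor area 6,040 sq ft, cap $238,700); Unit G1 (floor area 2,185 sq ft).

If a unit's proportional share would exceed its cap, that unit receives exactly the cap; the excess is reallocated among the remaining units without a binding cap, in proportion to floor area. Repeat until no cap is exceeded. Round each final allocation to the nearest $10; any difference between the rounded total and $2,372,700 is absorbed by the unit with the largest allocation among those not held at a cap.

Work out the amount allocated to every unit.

Combined floor area = 30,619.
Proportional shares (ignoring caps): Unit 3A 91,981.94; Unit 2A 231,853.37; Unit 1A 715,707.80; Unit 4B 695,792.59; Unit 2C 468,046.25; Unit G1 169,318.05.
Held at cap: Unit 2A ($166,900), Unit 2C ($238,700); remaining pool $1,967,100 reallocated over remaining floor area 21,587.
Shares after redistribution: Unit 3A 108,164.53 → $108,160; Unit 1A 841,623.92 → $841,620; Unit 4B 818,204.98 → $818,200; Unit G1 199,106.57 → $199,110.
Rounding difference +$10 applied to Unit 1A → $841,630.

Unit 3A: $108,160 · Unit 2A: $166,900 · Unit 1A: $841,630 · Unit 4B: $818,200 · Unit 2C: $238,700 · Unit G1: $199,110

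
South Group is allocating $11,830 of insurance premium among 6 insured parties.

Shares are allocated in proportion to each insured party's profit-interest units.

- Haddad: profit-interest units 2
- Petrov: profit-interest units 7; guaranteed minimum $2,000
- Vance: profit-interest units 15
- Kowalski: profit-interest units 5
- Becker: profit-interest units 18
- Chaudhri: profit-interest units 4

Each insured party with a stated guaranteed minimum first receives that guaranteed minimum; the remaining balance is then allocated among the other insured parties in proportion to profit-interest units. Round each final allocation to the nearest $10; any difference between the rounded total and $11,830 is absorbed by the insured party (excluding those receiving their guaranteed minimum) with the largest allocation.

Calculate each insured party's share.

Fund the minimums — Petrov $2,000. Residual $9,830.
Residual split over remaining profit-interest units 44: Haddad 446.82 → $450; Vance 3,351.14 → $3,350; Kowalski 1,117.05 → $1,120; Becker 4,021.36 → $4,020; Chaudhri 893.64 → $890.

Haddad: $450; Petrov: $2,000; Vance: $3,350; Kowalski: $1,120; Becker: $4,020; Chaudhri: $890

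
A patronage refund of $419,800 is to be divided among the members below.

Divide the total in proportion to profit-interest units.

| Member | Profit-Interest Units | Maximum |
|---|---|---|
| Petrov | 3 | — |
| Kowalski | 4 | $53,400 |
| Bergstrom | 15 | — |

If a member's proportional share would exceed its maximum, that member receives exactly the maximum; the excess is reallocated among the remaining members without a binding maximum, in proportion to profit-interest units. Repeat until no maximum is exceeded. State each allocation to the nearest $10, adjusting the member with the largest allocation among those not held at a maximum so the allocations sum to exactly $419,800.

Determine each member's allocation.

Sum of profit-interest units: 22.
Pro-rata shares before constraints: Petrov 57,245.45; Kowalski 76,327.27; Bergstrom 286,227.27.
Capped: Kowalski ($53,400); remaining pool $366,400 reallocated over remaining profit-interest units 18.
Shares after redistribution: Petrov 61,066.67 → $61,070; Bergstrom 305,333.33 → $305,330.

Petrov: $61,070 · Kowalski: $53,400 · Bergstrom: $305,330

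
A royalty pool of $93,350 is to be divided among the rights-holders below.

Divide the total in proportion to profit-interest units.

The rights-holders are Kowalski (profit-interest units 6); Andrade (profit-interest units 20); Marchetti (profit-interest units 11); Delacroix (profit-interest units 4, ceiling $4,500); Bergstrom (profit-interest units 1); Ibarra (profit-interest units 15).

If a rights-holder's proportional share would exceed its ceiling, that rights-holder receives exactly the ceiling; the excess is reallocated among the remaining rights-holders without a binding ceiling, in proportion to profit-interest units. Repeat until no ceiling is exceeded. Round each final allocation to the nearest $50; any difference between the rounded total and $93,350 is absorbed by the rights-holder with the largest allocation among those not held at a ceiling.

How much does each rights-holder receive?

Combined profit-interest units = 57.
Pro-rata shares before constraints: Kowalski 9,826.32; Andrade 32,754.39; Marchetti 18,014.91; Delacroix 6,550.88; Bergstrom 1,637.72; Ibarra 24,565.79.
Cap binds for Delacroix ($4,500); balance $88,850 reallocated over remaining profit-interest units 53.
Redistributed shares: Kowalski 10,058.49 → $10,050; Andrade 33,528.30 → $33,550; Marchetti 18,440.57 → $18,450; Bergstrom 1,676.42 → $1,700; Ibarra 25,146.23 → $25,150.
Rounding difference −$50 applied to Andrade → $33,500.

Kowalski: $10,050; Andrade: $33,500; Marchetti: $18,450; Delacroix: $4,500; Bergstrom: $1,700; Ibarra: $25,150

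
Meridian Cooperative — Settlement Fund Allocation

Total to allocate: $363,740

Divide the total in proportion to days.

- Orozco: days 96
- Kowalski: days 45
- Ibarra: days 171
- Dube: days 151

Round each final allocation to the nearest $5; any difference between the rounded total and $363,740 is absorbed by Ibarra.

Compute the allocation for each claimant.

Combined days = 463.
Unrounded shares: Orozco 96/463 × $363,740 = 75,419.09; Kowalski 45/463 × $363,740 = 35,352.70; Ibarra 171/463 × $363,740 = 134,340.26; Dube 151/463 × $363,740 = 118,627.95.
At nearest $5: Orozco $75,420; Kowalski $35,355; Ibarra $134,340; Dube $118,630. Sum = $363,745.
Difference $363,740 − $363,745 = −$5 applied to Ibarra: Ibarra becomes $134,335.

Orozco: $75,420 · Kowalski: $35,355 · Ibarra: $134,335 · Dube: $118,630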